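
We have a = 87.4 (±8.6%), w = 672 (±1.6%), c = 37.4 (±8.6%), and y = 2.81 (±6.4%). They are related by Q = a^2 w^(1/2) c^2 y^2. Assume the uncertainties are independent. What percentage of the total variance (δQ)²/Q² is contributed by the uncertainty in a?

39.1%

(δQ/Q)² = (2·δa/a)² + (½·δw/w)² + (2·δc/c)² + (2·δy/y)²
  a term: (2×0.0860)² = 0.0296
  w term: (0.5×0.0160)² = 6.4e-05
  c term: (2×0.0860)² = 0.0296
  y term: (2×0.0640)² = 0.0164
Total = 0.0756. Share from a = 0.0296/0.0756 = 0.391.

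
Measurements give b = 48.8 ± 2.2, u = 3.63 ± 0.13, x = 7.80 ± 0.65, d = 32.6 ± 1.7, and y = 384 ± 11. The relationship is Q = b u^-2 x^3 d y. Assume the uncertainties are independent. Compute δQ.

For a monomial Q ∝ b, u^-2, x^3, d, y, fractional errors add in quadrature:
  (1·δb/b)² = (1×0.0451)² = 0.00203;  (-2·δu/u)² = (-2×0.0358)² = 0.00513;  (3·δx/x)² = (3×0.0833)² = 0.0625;  (1·δd/d)² = (1×0.0521)² = 0.00272;  (1·δy/y)² = (1×0.0286)² = 0.000821
δQ/Q = √(0.0732) = 0.271
Q = 2.2e+07, so δQ = 0.271 × 2.2e+07 = 5.95e+06.

5.95e+06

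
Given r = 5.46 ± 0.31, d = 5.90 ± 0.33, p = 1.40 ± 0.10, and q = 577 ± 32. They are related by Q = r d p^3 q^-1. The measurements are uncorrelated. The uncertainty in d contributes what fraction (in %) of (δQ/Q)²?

5.65%

(δQ/Q)² = (1·δr/r)² + (1·δd/d)² + (3·δp/p)² + (-1·δq/q)²
  r term: (1×0.0568)² = 0.00322
  d term: (1×0.0559)² = 0.00313
  p term: (3×0.0714)² = 0.0459
  q term: (-1×0.0555)² = 0.00308
Total = 0.0553. Share from d = 0.00313/0.0553 = 0.0565.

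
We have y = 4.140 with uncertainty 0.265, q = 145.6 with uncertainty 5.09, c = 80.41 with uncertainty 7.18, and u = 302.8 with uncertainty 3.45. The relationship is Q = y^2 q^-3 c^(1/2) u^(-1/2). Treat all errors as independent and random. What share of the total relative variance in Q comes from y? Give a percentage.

55.7%

(δQ/Q)² = (2·δy/y)² + (-3·δq/q)² + (½·δc/c)² + (−½·δu/u)²
  y term: (2×0.0640)² = 0.0164
  q term: (-3×0.0350)² = 0.0110
  c term: (0.5×0.0893)² = 0.00199
  u term: (-0.5×0.0114)² = 3.25e-05
Total = 0.0294. Share from y = 0.0164/0.0294 = 0.557.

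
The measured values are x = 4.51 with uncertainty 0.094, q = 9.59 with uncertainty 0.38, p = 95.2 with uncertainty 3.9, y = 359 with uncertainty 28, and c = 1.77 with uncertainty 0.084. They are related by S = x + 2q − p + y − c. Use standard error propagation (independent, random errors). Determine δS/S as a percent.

9.90%

S is a linear combination, so absolute uncertainties add in quadrature:
  (δx)² = 0.00884;  (2·δq)² = 0.578;  (δp)² = 15.2;  (δy)² = 784;  (δc)² = 0.00706
δS = √(800) = 28.3
S = 286, so δS/S = 28.3/286 = 0.0990.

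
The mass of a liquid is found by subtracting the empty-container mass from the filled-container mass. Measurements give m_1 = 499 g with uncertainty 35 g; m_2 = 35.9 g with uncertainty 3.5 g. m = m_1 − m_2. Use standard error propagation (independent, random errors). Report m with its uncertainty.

m is a linear combination, so absolute uncertainties add in quadrature:
  (δm_1)² = 1220;  (δm_2)² = 12.2
δm = √(1240) = 35.2 g
m = 463 g.

463 ± 35.2 g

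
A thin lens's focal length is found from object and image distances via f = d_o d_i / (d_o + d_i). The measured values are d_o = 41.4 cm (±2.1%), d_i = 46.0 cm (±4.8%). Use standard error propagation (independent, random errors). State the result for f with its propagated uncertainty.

21.8 ± 0.551 cm

∂f/∂d_o = (d_i/(d_o+d_i))² = 0.277;  ∂f/∂d_i = (d_o/(d_o+d_i))² = 0.224
δf = √((∂f/∂d_o · δd_o)² + (∂f/∂d_i · δd_i)²) = √(0.0580 + 0.245) = 0.551 cm
f = 21.8 cm.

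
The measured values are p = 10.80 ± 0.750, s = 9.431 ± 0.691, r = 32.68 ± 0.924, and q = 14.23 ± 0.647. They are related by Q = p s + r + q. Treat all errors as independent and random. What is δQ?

10.3

Let w = p·s = 101.9. δw/w = √((1·δp/p)² + (1·δs/s)²) = √(0.00482 + 0.00537) = 0.101, so δw = 10.3.
Q = w + r + q: δQ = √(δw² + δr² + δq²) = √(106 + 0.854 + 0.419) = 10.3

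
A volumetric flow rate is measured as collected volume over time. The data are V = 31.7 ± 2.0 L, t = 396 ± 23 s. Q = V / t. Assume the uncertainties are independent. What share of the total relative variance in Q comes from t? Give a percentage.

(δQ/Q)² = (1·δV/V)² + (-1·δt/t)²
  V term: (1×0.0631)² = 0.00398
  t term: (-1×0.0581)² = 0.00337
Total = 0.00735. Share from t = 0.00337/0.00735 = 0.459.

45.9%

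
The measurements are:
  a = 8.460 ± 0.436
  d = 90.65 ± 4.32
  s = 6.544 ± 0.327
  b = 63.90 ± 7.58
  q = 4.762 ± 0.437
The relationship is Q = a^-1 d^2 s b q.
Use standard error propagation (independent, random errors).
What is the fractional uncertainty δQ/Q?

0.192

Since Q is a product/quotient, work with relative uncertainties:
  (-1·δa/a)² = (-1×0.0515)² = 0.00266;  (2·δd/d)² = (2×0.0477)² = 0.00908;  (1·δs/s)² = (1×0.0500)² = 0.00250;  (1·δb/b)² = (1×0.119)² = 0.0141;  (1·δq/q)² = (1×0.0918)² = 0.00842
δQ/Q = √(0.0367) = 0.192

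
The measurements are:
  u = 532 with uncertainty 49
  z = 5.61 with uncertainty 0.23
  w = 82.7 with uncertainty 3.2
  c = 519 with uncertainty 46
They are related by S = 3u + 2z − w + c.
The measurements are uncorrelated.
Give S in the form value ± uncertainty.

2040 ± 154

For a sum/difference, combine absolute errors in quadrature:
  (3·δu)² = 21600;  (2·δz)² = 0.212;  (δw)² = 10.2;  (δc)² = 2120
δS = √(23700) = 154
S = 2040.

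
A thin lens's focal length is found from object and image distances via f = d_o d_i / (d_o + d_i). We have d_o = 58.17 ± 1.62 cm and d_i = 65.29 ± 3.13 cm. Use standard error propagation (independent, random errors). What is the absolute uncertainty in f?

0.830 cm

∂f/∂d_o = (d_i/(d_o+d_i))² = 0.280;  ∂f/∂d_i = (d_o/(d_o+d_i))² = 0.222
δf = √((∂f/∂d_o · δd_o)² + (∂f/∂d_i · δd_i)²) = √(0.205 + 0.483) = 0.830 cm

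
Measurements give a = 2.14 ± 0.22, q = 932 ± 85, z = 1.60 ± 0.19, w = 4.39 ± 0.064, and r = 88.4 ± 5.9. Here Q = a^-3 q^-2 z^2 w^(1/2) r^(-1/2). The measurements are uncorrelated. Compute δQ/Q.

0.431

Products/powers → add relative errors in quadrature, weighted by exponent:
  (-3·δa/a)² = (-3×0.103)² = 0.0951;  (-2·δq/q)² = (-2×0.0912)² = 0.0333;  (2·δz/z)² = (2×0.119)² = 0.0564;  (½·δw/w)² = (0.5×0.0146)² = 5.31e-05;  (−½·δr/r)² = (-0.5×0.0667)² = 0.00111
δQ/Q = √(0.186) = 0.431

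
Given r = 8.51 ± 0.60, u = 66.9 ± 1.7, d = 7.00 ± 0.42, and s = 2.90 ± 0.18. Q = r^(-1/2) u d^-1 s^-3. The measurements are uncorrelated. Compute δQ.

0.0269

Q is a product of powers, so relative uncertainties combine in quadrature:
  (−½·δr/r)² = (-0.5×0.0705)² = 0.00124;  (1·δu/u)² = (1×0.0254)² = 0.000646;  (-1·δd/d)² = (-1×0.0600)² = 0.00360;  (-3·δs/s)² = (-3×0.0621)² = 0.0347
δQ/Q = √(0.0402) = 0.200
Q = 0.134, so δQ = 0.200 × 0.134 = 0.0269.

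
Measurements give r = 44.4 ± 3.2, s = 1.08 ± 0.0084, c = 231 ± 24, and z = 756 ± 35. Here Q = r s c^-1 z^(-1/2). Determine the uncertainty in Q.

0.000972

For a monomial Q ∝ r, s, c^-1, z^(-1/2), fractional errors add in quadrature:
  (1·δr/r)² = (1×0.0721)² = 0.00519;  (1·δs/s)² = (1×0.00778)² = 6.05e-05;  (-1·δc/c)² = (-1×0.104)² = 0.0108;  (−½·δz/z)² = (-0.5×0.0463)² = 0.000536
δQ/Q = √(0.0166) = 0.129
Q = 0.00755, so δQ = 0.129 × 0.00755 = 0.000972.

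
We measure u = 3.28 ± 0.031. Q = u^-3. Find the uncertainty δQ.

0.000804

Relative error in a monomial: (δQ/Q)² = Σ (nᵢ · δxᵢ/xᵢ)².
  (-3·δu/u)² = (-3×0.00945)² = 0.000804
δQ/Q = √(0.000804) = 0.0284
Q = 0.0283, so δQ = 0.0284 × 0.0283 = 0.000804.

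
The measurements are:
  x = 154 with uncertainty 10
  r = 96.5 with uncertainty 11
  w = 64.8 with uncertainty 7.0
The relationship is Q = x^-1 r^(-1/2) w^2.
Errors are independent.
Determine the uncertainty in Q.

Q is a product of powers, so relative uncertainties combine in quadrature:
  (-1·δx/x)² = (-1×0.0649)² = 0.00422;  (−½·δr/r)² = (-0.5×0.114)² = 0.00325;  (2·δw/w)² = (2×0.108)² = 0.0467
δQ/Q = √(0.0541) = 0.233
Q = 2.78, so δQ = 0.233 × 2.78 = 0.646.

0.646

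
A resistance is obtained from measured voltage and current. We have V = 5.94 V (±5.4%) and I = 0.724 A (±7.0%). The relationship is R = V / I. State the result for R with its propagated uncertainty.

For a monomial R ∝ V, I^-1, fractional errors add in quadrature:
  (1·δV/V)² = (1×0.0540)² = 0.00292;  (-1·δI/I)² = (-1×0.0700)² = 0.00490
δR/R = √(0.00782) = 0.0884
R = 8.20 Ω, so δR = 0.0884 × 8.20 = 0.725 Ω.

8.20 ± 0.725 Ω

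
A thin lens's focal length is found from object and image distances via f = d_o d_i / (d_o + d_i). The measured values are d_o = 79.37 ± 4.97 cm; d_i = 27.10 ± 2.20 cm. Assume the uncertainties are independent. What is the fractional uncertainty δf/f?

0.0626

∂f/∂d_o = (d_i/(d_o+d_i))² = 0.0648;  ∂f/∂d_i = (d_o/(d_o+d_i))² = 0.556
δf = √((∂f/∂d_o · δd_o)² + (∂f/∂d_i · δd_i)²) = √(0.104 + 1.49) = 1.26 cm
f = 20.20 cm, so δf/f = 1.26/20.20 = 0.0626.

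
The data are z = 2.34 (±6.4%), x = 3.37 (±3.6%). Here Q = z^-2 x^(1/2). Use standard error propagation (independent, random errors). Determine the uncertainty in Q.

0.0433

Products/powers → add relative errors in quadrature, weighted by exponent:
  (-2·δz/z)² = (-2×0.0640)² = 0.0164;  (½·δx/x)² = (0.5×0.0360)² = 0.000324
δQ/Q = √(0.0167) = 0.129
Q = 0.335, so δQ = 0.129 × 0.335 = 0.0433.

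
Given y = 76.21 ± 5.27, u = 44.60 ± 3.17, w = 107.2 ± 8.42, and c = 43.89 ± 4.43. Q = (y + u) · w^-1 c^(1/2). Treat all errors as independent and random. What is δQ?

0.794

Let h = y + u = 120.8. δh = √(δy² + δu²) = √(27.8 + 10.0) = 6.15, so δh/h = 0.0509.
Q is then a monomial in h, w, c:
δQ/Q = √((δh/h)² + (-1·δw/w)² + (½·δc/c)²) = √(0.00259 + 0.00617 + 0.00255) = 0.106
Q = 7.466, so δQ = 0.106 × 7.466 = 0.794.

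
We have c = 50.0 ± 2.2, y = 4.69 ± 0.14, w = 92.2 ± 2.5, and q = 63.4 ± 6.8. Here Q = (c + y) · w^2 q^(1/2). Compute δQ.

3.19e+05

Let u = c + y = 54.7. δu = √(δc² + δy²) = √(4.84 + 0.0196) = 2.20, so δu/u = 0.0403.
Q is then a monomial in u, w, q:
δQ/Q = √((δu/u)² + (2·δw/w)² + (½·δq/q)²) = √(0.00162 + 0.00294 + 0.00288) = 0.0863
Q = 3.7e+06, so δQ = 0.0863 × 3.7e+06 = 3.19e+05.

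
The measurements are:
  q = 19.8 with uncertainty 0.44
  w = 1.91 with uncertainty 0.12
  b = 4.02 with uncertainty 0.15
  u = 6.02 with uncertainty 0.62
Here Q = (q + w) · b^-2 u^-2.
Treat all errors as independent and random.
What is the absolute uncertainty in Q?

Let h = q + w = 21.7. δh = √(δq² + δw²) = √(0.194 + 0.0144) = 0.456, so δh/h = 0.0210.
Q is then a monomial in h, b, u:
δQ/Q = √((δh/h)² + (-2·δb/b)² + (-2·δu/u)²) = √(0.000441 + 0.00557 + 0.0424) = 0.220
Q = 0.0371, so δQ = 0.220 × 0.0371 = 0.00816.

0.00816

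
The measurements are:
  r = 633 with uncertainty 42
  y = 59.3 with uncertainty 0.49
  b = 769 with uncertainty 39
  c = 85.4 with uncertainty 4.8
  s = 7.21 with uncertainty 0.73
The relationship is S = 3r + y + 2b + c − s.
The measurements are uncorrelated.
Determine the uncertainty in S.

Each term contributes (cᵢ δxᵢ)² to (δS)²:
  (3·δr)² = 15900;  (δy)² = 0.240;  (2·δb)² = 6080;  (δc)² = 23.0;  (δs)² = 0.533
δS = √(22000) = 148

148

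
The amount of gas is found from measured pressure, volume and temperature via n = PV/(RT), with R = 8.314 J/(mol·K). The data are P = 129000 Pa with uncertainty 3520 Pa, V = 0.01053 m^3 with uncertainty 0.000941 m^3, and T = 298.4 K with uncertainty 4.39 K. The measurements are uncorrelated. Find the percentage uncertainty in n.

9.46%

Products/powers → add relative errors in quadrature, weighted by exponent:
  (1·δP/P)² = (1×0.0273)² = 0.000745;  (1·δV/V)² = (1×0.0894)² = 0.00799;  (-1·δT/T)² = (-1×0.0147)² = 0.000216
δn/n = √(0.00895) = 0.0946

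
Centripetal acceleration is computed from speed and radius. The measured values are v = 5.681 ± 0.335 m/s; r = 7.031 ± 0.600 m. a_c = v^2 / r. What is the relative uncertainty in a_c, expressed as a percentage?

For a monomial a_c ∝ v^2, r^-1, fractional errors add in quadrature:
  (2·δv/v)² = (2×0.0590)² = 0.0139;  (-1·δr/r)² = (-1×0.0853)² = 0.00728
δa_c/a_c = √(0.0212) = 0.146

14.6%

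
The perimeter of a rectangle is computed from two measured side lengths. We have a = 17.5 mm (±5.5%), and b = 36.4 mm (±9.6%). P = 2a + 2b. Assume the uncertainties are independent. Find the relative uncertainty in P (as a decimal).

0.0672

P is a linear combination, so absolute uncertainties add in quadrature:
  (2·δa)² = 3.71;  (2·δb)² = 48.8
δP = √(52.5) = 7.25 mm
P = 108 mm, so δP/P = 7.25/108 = 0.0672.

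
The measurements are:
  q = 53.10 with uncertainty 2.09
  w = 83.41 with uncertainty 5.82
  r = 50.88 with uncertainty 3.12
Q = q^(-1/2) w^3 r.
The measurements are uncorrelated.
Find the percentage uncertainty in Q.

21.9%

Q is a product of powers, so relative uncertainties combine in quadrature:
  (−½·δq/q)² = (-0.5×0.0394)² = 0.000387;  (3·δw/w)² = (3×0.0698)² = 0.0438;  (1·δr/r)² = (1×0.0613)² = 0.00376
δQ/Q = √(0.0480) = 0.219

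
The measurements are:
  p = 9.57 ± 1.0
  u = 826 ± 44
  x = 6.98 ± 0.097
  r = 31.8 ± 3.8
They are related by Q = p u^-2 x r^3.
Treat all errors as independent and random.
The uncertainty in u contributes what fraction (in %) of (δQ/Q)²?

7.52%

(δQ/Q)² = (1·δp/p)² + (-2·δu/u)² + (1·δx/x)² + (3·δr/r)²
  p term: (1×0.104)² = 0.0109
  u term: (-2×0.0533)² = 0.0114
  x term: (1×0.0139)² = 0.000193
  r term: (3×0.119)² = 0.129
Total = 0.151. Share from u = 0.0114/0.151 = 0.0752.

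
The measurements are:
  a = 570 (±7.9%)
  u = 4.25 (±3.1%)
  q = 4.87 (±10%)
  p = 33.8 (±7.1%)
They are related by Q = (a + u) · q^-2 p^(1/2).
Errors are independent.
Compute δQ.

30.7

Let w = a + u = 574. δw = √(δa² + δu²) = √(2030 + 0.0174) = 45.0, so δw/w = 0.0784.
Q is then a monomial in w, q, p:
δQ/Q = √((δw/w)² + (-2·δq/q)² + (½·δp/p)²) = √(0.00615 + 0.0400 + 0.00126) = 0.218
Q = 141, so δQ = 0.218 × 141 = 30.7.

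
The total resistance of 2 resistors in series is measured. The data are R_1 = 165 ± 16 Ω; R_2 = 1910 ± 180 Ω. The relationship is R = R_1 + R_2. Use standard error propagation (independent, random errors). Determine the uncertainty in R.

181 Ω

Each term contributes (cᵢ δxᵢ)² to (δR)²:
  (δR_1)² = 256;  (δR_2)² = 32400
δR = √(32700) = 181 Ω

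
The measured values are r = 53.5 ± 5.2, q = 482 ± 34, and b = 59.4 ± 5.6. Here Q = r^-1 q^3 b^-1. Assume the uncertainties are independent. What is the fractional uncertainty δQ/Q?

0.251

Relative error in a monomial: (δQ/Q)² = Σ (nᵢ · δxᵢ/xᵢ)².
  (-1·δr/r)² = (-1×0.0972)² = 0.00945;  (3·δq/q)² = (3×0.0705)² = 0.0448;  (-1·δb/b)² = (-1×0.0943)² = 0.00889
δQ/Q = √(0.0631) = 0.251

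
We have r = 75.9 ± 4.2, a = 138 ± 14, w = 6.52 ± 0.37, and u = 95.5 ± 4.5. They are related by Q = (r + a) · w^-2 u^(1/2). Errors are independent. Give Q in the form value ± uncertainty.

Let h = r + a = 214. δh = √(δr² + δa²) = √(17.6 + 196) = 14.6, so δh/h = 0.0683.
Q is then a monomial in h, w, u:
δQ/Q = √((δh/h)² + (-2·δw/w)² + (½·δu/u)²) = √(0.00467 + 0.0129 + 0.000555) = 0.135
Q = 49.2, so δQ = 0.135 × 49.2 = 6.62.

49.2 ± 6.62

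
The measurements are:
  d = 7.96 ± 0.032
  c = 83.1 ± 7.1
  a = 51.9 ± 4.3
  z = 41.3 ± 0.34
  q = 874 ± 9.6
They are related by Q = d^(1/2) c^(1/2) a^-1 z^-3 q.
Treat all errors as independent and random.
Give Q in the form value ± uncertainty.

0.00615 ± 0.000597

Each factor contributes (exponent × relative error)² to (δQ/Q)²:
  (½·δd/d)² = (0.5×0.00402)² = 4.04e-06;  (½·δc/c)² = (0.5×0.0854)² = 0.00182;  (-1·δa/a)² = (-1×0.0829)² = 0.00686;  (-3·δz/z)² = (-3×0.00823)² = 0.000610;  (1·δq/q)² = (1×0.0110)² = 0.000121
δQ/Q = √(0.00942) = 0.0971
Q = 0.00615, so δQ = 0.0971 × 0.00615 = 0.000597.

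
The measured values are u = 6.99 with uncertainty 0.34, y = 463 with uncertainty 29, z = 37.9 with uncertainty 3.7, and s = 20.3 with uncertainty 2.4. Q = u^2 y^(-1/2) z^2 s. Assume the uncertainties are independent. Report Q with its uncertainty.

66200 ± 16600

Since Q is a product/quotient, work with relative uncertainties:
  (2·δu/u)² = (2×0.0486)² = 0.00946;  (−½·δy/y)² = (-0.5×0.0626)² = 0.000981;  (2·δz/z)² = (2×0.0976)² = 0.0381;  (1·δs/s)² = (1×0.118)² = 0.0140
δQ/Q = √(0.0625) = 0.250
Q = 66200, so δQ = 0.250 × 66200 = 16600.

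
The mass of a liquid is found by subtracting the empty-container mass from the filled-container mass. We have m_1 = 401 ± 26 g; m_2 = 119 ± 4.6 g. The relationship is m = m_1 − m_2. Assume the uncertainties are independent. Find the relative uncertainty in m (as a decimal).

m is a linear combination, so absolute uncertainties add in quadrature:
  (δm_1)² = 676;  (δm_2)² = 21.2
δm = √(697) = 26.4 g
m = 282 g, so δm/m = 26.4/282 = 0.0936.

0.0936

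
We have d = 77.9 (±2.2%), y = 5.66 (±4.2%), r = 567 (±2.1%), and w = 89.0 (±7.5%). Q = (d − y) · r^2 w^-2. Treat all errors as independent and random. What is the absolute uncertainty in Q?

462

Let u = d − y = 72.2. δu = √(δd² + δy²) = √(2.94 + 0.0565) = 1.73, so δu/u = 0.0240.
Q is then a monomial in u, r, w:
δQ/Q = √((δu/u)² + (2·δr/r)² + (-2·δw/w)²) = √(0.000574 + 0.00176 + 0.0225) = 0.158
Q = 2930, so δQ = 0.158 × 2930 = 462.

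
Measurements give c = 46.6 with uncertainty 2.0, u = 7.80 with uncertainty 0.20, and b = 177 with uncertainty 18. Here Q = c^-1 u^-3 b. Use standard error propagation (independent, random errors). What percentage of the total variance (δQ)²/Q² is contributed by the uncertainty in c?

10.2%

(δQ/Q)² = (-1·δc/c)² + (-3·δu/u)² + (1·δb/b)²
  c term: (-1×0.0429)² = 0.00184
  u term: (-3×0.0256)² = 0.00592
  b term: (1×0.102)² = 0.0103
Total = 0.0181. Share from c = 0.00184/0.0181 = 0.102.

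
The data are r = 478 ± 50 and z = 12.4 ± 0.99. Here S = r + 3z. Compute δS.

For a sum/difference, combine absolute errors in quadrature:
  (δr)² = 2500;  (3·δz)² = 8.82
δS = √(2510) = 50.1

50.1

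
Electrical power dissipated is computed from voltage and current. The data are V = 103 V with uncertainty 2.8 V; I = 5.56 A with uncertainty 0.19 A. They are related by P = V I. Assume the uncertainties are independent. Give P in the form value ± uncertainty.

Each factor contributes (exponent × relative error)² to (δP/P)²:
  (1·δV/V)² = (1×0.0272)² = 0.000739;  (1·δI/I)² = (1×0.0342)² = 0.00117
δP/P = √(0.00191) = 0.0437
P = 573 W, so δP = 0.0437 × 573 = 25.0 W.

573 ± 25.0 W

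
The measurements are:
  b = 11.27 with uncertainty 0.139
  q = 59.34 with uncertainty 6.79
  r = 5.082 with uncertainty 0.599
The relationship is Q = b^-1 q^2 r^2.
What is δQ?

2650

Each factor contributes (exponent × relative error)² to (δQ/Q)²:
  (-1·δb/b)² = (-1×0.0123)² = 0.000152;  (2·δq/q)² = (2×0.114)² = 0.0524;  (2·δr/r)² = (2×0.118)² = 0.0556
δQ/Q = √(0.108) = 0.329
Q = 8069, so δQ = 0.329 × 8069 = 2650.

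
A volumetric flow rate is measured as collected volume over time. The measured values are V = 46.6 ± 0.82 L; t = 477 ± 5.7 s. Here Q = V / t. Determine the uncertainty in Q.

Products/powers → add relative errors in quadrature, weighted by exponent:
  (1·δV/V)² = (1×0.0176)² = 0.000310;  (-1·δt/t)² = (-1×0.0119)² = 0.000143
δQ/Q = √(0.000452) = 0.0213
Q = 0.0977 L/s, so δQ = 0.0213 × 0.0977 = 0.00208 L/s.

0.00208 L/s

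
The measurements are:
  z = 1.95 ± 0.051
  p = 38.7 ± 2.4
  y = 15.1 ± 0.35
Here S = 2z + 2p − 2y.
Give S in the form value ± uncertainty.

51.1 ± 4.85

For a sum/difference, combine absolute errors in quadrature:
  (2·δz)² = 0.0104;  (2·δp)² = 23.0;  (2·δy)² = 0.490
δS = √(23.5) = 4.85
S = 51.1.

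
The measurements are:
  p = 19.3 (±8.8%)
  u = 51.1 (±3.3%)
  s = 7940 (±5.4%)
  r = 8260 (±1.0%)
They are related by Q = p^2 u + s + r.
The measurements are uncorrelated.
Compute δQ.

3440

Let w = p^2·u = 19000. δw/w = √((2·δp/p)² + (1·δu/u)²) = √(0.0310 + 0.00109) = 0.179, so δw = 3410.
Q = w + s + r: δQ = √(δw² + δs² + δr²) = √(1.16e+07 + 1.84e+05 + 6820) = 3440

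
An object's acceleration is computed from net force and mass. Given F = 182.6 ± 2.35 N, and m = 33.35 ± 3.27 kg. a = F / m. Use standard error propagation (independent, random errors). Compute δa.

Relative error in a monomial: (δa/a)² = Σ (nᵢ · δxᵢ/xᵢ)².
  (1·δF/F)² = (1×0.0129)² = 0.000166;  (-1·δm/m)² = (-1×0.0981)² = 0.00961
δa/a = √(0.00978) = 0.0989
a = 5.475 m/s^2, so δa = 0.0989 × 5.475 = 0.541 m/s^2.

0.541 m/s^2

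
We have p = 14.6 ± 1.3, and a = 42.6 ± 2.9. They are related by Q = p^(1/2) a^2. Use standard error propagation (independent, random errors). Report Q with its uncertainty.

6930 ± 993

Products/powers → add relative errors in quadrature, weighted by exponent:
  (½·δp/p)² = (0.5×0.0890)² = 0.00198;  (2·δa/a)² = (2×0.0681)² = 0.0185
δQ/Q = √(0.0205) = 0.143
Q = 6930, so δQ = 0.143 × 6930 = 993.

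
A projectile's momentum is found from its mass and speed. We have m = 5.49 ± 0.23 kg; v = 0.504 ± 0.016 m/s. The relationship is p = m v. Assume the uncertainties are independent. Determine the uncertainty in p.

0.145 kg·m/s

Products/powers → add relative errors in quadrature, weighted by exponent:
  (1·δm/m)² = (1×0.0419)² = 0.00176;  (1·δv/v)² = (1×0.0317)² = 0.00101
δp/p = √(0.00276) = 0.0526
p = 2.77 kg·m/s, so δp = 0.0526 × 2.77 = 0.145 kg·m/s.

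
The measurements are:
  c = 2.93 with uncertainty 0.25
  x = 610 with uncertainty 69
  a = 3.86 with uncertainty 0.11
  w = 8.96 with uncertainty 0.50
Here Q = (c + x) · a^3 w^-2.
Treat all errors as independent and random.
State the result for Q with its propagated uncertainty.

Let u = c + x = 613. δu = √(δc² + δx²) = √(0.0625 + 4760) = 69.0, so δu/u = 0.113.
Q is then a monomial in u, a, w:
δQ/Q = √((δu/u)² + (3·δa/a)² + (-2·δw/w)²) = √(0.0127 + 0.00731 + 0.0125) = 0.180
Q = 439, so δQ = 0.180 × 439 = 79.1.

439 ± 79.1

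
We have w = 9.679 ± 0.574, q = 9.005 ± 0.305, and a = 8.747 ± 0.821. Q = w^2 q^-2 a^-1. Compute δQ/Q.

Relative error in a monomial: (δQ/Q)² = Σ (nᵢ · δxᵢ/xᵢ)².
  (2·δw/w)² = (2×0.0593)² = 0.0141;  (-2·δq/q)² = (-2×0.0339)² = 0.00459;  (-1·δa/a)² = (-1×0.0939)² = 0.00881
δQ/Q = √(0.0275) = 0.166

0.166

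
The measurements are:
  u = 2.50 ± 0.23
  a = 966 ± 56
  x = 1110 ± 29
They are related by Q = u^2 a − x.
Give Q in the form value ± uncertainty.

Let p = u^2·a = 6040. δp/p = √((2·δu/u)² + (1·δa/a)²) = √(0.0339 + 0.00336) = 0.193, so δp = 1160.
Q = p − x: δQ = √(δp² + δx²) = √(1.36e+06 + 841) = 1170
Q = 4930.

4930 ± 1170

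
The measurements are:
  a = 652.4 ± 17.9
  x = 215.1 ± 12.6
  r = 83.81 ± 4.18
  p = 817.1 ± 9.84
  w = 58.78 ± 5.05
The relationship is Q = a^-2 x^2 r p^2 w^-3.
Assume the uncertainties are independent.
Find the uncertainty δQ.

8.80

Q is a product of powers, so relative uncertainties combine in quadrature:
  (-2·δa/a)² = (-2×0.0274)² = 0.00301;  (2·δx/x)² = (2×0.0586)² = 0.0137;  (1·δr/r)² = (1×0.0499)² = 0.00249;  (2·δp/p)² = (2×0.0120)² = 0.000580;  (-3·δw/w)² = (-3×0.0859)² = 0.0664
δQ/Q = √(0.0862) = 0.294
Q = 29.95, so δQ = 0.294 × 29.95 = 8.80.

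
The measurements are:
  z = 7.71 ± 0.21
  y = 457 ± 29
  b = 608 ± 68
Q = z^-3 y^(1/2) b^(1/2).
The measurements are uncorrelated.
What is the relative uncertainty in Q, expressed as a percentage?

10.4%

Relative error in a monomial: (δQ/Q)² = Σ (nᵢ · δxᵢ/xᵢ)².
  (-3·δz/z)² = (-3×0.0272)² = 0.00668;  (½·δy/y)² = (0.5×0.0635)² = 0.00101;  (½·δb/b)² = (0.5×0.112)² = 0.00313
δQ/Q = √(0.0108) = 0.104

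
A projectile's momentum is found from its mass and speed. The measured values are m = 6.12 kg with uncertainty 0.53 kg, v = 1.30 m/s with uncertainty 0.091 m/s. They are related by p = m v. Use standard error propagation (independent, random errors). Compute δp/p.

For a monomial p ∝ m, v, fractional errors add in quadrature:
  (1·δm/m)² = (1×0.0866)² = 0.00750;  (1·δv/v)² = (1×0.0700)² = 0.00490
δp/p = √(0.0124) = 0.111

0.111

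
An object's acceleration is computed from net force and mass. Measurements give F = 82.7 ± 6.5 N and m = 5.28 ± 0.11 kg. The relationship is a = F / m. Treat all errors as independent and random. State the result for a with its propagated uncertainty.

Each factor contributes (exponent × relative error)² to (δa/a)²:
  (1·δF/F)² = (1×0.0786)² = 0.00618;  (-1·δm/m)² = (-1×0.0208)² = 0.000434
δa/a = √(0.00661) = 0.0813
a = 15.7 m/s^2, so δa = 0.0813 × 15.7 = 1.27 m/s^2.

15.7 ± 1.27 m/s^2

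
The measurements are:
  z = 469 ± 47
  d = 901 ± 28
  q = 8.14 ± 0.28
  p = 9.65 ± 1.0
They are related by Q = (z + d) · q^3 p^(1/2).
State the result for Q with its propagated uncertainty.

Let u = z + d = 1370. δu = √(δz² + δd²) = √(2210 + 784) = 54.7, so δu/u = 0.0399.
Q is then a monomial in u, q, p:
δQ/Q = √((δu/u)² + (3·δq/q)² + (½·δp/p)²) = √(0.00159 + 0.0106 + 0.00268) = 0.122
Q = 2.3e+06, so δQ = 0.122 × 2.3e+06 = 2.8e+05.

(2.30 ± 0.280) × 10^6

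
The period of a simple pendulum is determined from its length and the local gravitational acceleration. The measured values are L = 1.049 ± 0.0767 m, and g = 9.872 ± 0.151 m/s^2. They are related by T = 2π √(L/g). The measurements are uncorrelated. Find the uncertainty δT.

Relative error in a monomial: (δT/T)² = Σ (nᵢ · δxᵢ/xᵢ)².
  (½·δL/L)² = (0.5×0.0731)² = 0.00134;  (−½·δg/g)² = (-0.5×0.0153)² = 5.85e-05
δT/T = √(0.00140) = 0.0374
T = 2.048 s, so δT = 0.0374 × 2.048 = 0.0765 s.

0.0765 s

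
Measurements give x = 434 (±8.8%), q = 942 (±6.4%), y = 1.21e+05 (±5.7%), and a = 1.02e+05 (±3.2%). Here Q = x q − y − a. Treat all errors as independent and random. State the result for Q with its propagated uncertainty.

Let p = x·q = 4.09e+05. δp/p = √((1·δx/x)² + (1·δq/q)²) = √(0.00774 + 0.00410) = 0.109, so δp = 44500.
Q = p − y − a: δQ = √(δp² + δy² + δa²) = √(1.98e+09 + 4.76e+07 + 1.07e+07) = 45100
Q = 1.86e+05.

(1.86 ± 0.451) × 10^5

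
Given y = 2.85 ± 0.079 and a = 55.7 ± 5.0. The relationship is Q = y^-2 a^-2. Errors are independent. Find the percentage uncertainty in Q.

18.8%

Q is a product of powers, so relative uncertainties combine in quadrature:
  (-2·δy/y)² = (-2×0.0277)² = 0.00307;  (-2·δa/a)² = (-2×0.0898)² = 0.0322
δQ/Q = √(0.0353) = 0.188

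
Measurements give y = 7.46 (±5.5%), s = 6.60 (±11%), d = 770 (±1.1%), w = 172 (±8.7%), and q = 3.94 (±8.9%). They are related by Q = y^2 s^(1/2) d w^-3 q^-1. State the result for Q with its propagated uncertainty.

0.00549 ± 0.00166

For a monomial Q ∝ y^2, s^(1/2), d, w^-3, q^-1, fractional errors add in quadrature:
  (2·δy/y)² = (2×0.0550)² = 0.0121;  (½·δs/s)² = (0.5×0.110)² = 0.00302;  (1·δd/d)² = (1×0.0110)² = 0.000121;  (-3·δw/w)² = (-3×0.0870)² = 0.0681;  (-1·δq/q)² = (-1×0.0890)² = 0.00792
δQ/Q = √(0.0913) = 0.302
Q = 0.00549, so δQ = 0.302 × 0.00549 = 0.00166.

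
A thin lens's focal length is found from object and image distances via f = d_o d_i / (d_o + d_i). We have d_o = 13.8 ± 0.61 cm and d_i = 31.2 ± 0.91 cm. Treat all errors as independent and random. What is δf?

∂f/∂d_o = (d_i/(d_o+d_i))² = 0.481;  ∂f/∂d_i = (d_o/(d_o+d_i))² = 0.0940
δf = √((∂f/∂d_o · δd_o)² + (∂f/∂d_i · δd_i)²) = √(0.0860 + 0.00732) = 0.305 cm

0.305 cm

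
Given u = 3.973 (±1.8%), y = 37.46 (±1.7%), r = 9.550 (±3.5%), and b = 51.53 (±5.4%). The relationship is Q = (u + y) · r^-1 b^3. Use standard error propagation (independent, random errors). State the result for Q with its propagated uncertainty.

593600 ± 98800

Let w = u + y = 41.43. δw = √(δu² + δy²) = √(0.00511 + 0.406) = 0.641, so δw/w = 0.0155.
Q is then a monomial in w, r, b:
δQ/Q = √((δw/w)² + (-1·δr/r)² + (3·δb/b)²) = √(0.000239 + 0.00123 + 0.0262) = 0.166
Q = 593600, so δQ = 0.166 × 593600 = 98800.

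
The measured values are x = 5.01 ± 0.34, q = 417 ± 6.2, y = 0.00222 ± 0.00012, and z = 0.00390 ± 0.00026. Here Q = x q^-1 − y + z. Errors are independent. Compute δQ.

Let p = x·q^-1 = 0.0120. δp/p = √((1·δx/x)² + (-1·δq/q)²) = √(0.00461 + 0.000221) = 0.0695, so δp = 0.000835.
Q = p − y + z: δQ = √(δp² + δy² + δz²) = √(6.97e-07 + 1.44e-08 + 6.76e-08) = 0.000882

0.000882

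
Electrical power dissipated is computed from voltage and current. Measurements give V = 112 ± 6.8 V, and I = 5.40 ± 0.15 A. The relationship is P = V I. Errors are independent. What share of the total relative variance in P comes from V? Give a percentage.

82.7%

(δP/P)² = (1·δV/V)² + (1·δI/I)²
  V term: (1×0.0607)² = 0.00369
  I term: (1×0.0278)² = 0.000772
Total = 0.00446. Share from V = 0.00369/0.00446 = 0.827.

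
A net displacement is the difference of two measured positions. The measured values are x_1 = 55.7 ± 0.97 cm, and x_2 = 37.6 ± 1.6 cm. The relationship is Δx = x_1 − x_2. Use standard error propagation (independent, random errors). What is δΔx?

Δx is a linear combination, so absolute uncertainties add in quadrature:
  (δx_1)² = 0.941;  (δx_2)² = 2.56
δΔx = √(3.50) = 1.87 cm

1.87 cm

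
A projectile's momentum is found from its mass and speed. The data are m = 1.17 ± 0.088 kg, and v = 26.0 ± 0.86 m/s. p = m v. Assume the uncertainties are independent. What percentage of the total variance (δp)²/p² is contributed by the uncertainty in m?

83.8%

(δp/p)² = (1·δm/m)² + (1·δv/v)²
  m term: (1×0.0752)² = 0.00566
  v term: (1×0.0331)² = 0.00109
Total = 0.00675. Share from m = 0.00566/0.00675 = 0.838.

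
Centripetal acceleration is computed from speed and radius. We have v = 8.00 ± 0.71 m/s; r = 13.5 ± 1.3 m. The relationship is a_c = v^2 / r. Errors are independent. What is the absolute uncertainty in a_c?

For a monomial a_c ∝ v^2, r^-1, fractional errors add in quadrature:
  (2·δv/v)² = (2×0.0887)² = 0.0315;  (-1·δr/r)² = (-1×0.0963)² = 0.00927
δa_c/a_c = √(0.0408) = 0.202
a_c = 4.74 m/s^2, so δa_c = 0.202 × 4.74 = 0.957 m/s^2.

0.957 m/s^2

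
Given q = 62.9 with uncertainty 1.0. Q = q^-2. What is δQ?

Q is a product of powers, so relative uncertainties combine in quadrature:
  (-2·δq/q)² = (-2×0.0159)² = 0.00101
δQ/Q = √(0.00101) = 0.0318
Q = 0.000253, so δQ = 0.0318 × 0.000253 = 8.04e-06.

8.04e-06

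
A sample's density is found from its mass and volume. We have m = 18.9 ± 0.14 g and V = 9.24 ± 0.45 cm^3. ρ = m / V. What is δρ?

Relative error in a monomial: (δρ/ρ)² = Σ (nᵢ · δxᵢ/xᵢ)².
  (1·δm/m)² = (1×0.00741)² = 5.49e-05;  (-1·δV/V)² = (-1×0.0487)² = 0.00237
δρ/ρ = √(0.00243) = 0.0493
ρ = 2.05 g/cm^3, so δρ = 0.0493 × 2.05 = 0.101 g/cm^3.

0.101 g/cm^3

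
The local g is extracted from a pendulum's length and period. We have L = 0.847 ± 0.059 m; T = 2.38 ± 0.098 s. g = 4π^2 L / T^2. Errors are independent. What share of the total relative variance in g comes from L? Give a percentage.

(δg/g)² = (1·δL/L)² + (-2·δT/T)²
  L term: (1×0.0697)² = 0.00485
  T term: (-2×0.0412)² = 0.00678
Total = 0.0116. Share from L = 0.00485/0.0116 = 0.417.

41.7%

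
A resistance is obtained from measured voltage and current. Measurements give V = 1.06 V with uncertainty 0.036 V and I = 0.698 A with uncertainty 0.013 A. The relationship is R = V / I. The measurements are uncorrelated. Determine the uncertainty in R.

0.0588 Ω

Since R is a product/quotient, work with relative uncertainties:
  (1·δV/V)² = (1×0.0340)² = 0.00115;  (-1·δI/I)² = (-1×0.0186)² = 0.000347
δR/R = √(0.00150) = 0.0387
R = 1.52 Ω, so δR = 0.0387 × 1.52 = 0.0588 Ω.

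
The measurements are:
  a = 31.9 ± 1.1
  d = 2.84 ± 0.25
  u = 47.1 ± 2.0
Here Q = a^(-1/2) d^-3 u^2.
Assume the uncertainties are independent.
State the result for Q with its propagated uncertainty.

Q is a product of powers, so relative uncertainties combine in quadrature:
  (−½·δa/a)² = (-0.5×0.0345)² = 0.000297;  (-3·δd/d)² = (-3×0.0880)² = 0.0697;  (2·δu/u)² = (2×0.0425)² = 0.00721
δQ/Q = √(0.0773) = 0.278
Q = 17.1, so δQ = 0.278 × 17.1 = 4.77.

17.1 ± 4.77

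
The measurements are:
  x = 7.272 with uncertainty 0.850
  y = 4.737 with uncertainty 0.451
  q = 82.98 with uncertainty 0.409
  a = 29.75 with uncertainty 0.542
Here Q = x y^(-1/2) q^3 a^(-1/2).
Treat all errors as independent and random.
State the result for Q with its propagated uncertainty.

350000 ± 44600

Since Q is a product/quotient, work with relative uncertainties:
  (1·δx/x)² = (1×0.117)² = 0.0137;  (−½·δy/y)² = (-0.5×0.0952)² = 0.00227;  (3·δq/q)² = (3×0.00493)² = 0.000219;  (−½·δa/a)² = (-0.5×0.0182)² = 8.3e-05
δQ/Q = √(0.0162) = 0.127
Q = 350000, so δQ = 0.127 × 350000 = 44600.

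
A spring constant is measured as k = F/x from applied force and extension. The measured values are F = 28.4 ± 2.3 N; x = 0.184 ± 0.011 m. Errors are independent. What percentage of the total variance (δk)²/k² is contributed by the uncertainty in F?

(δk/k)² = (1·δF/F)² + (-1·δx/x)²
  F term: (1×0.0810)² = 0.00656
  x term: (-1×0.0598)² = 0.00357
Total = 0.0101. Share from F = 0.00656/0.0101 = 0.647.

64.7%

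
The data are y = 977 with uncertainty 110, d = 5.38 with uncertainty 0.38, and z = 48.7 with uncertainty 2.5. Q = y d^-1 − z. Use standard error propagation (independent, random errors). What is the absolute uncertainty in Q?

24.3

Let p = y·d^-1 = 182. δp/p = √((1·δy/y)² + (-1·δd/d)²) = √(0.0127 + 0.00499) = 0.133, so δp = 24.1.
Q = p − z: δQ = √(δp² + δz²) = √(583 + 6.25) = 24.3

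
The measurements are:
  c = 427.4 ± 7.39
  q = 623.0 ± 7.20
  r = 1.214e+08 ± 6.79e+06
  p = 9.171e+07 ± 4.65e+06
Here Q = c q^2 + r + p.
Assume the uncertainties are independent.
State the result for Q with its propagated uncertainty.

Let w = c·q^2 = 1.659e+08. δw/w = √((1·δc/c)² + (2·δq/q)²) = √(0.000299 + 0.000534) = 0.0289, so δw = 4.79e+06.
Q = w + r + p: δQ = √(δw² + δr² + δp²) = √(2.29e+13 + 4.61e+13 + 2.16e+13) = 9.52e+06
Q = 3.79e+08.

(3.790 ± 0.0952) × 10^8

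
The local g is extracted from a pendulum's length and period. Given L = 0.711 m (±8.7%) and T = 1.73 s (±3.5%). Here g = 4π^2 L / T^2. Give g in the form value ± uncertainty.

Since g is a product/quotient, work with relative uncertainties:
  (1·δL/L)² = (1×0.0870)² = 0.00757;  (-2·δT/T)² = (-2×0.0350)² = 0.00490
δg/g = √(0.0125) = 0.112
g = 9.38 m/s^2, so δg = 0.112 × 9.38 = 1.05 m/s^2.

9.38 ± 1.05 m/s^2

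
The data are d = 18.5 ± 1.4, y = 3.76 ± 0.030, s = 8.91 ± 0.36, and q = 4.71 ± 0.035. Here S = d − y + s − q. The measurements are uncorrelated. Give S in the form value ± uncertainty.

18.9 ± 1.45

Each term contributes (cᵢ δxᵢ)² to (δS)²:
  (δd)² = 1.96;  (δy)² = 0.000900;  (δs)² = 0.130;  (δq)² = 0.00123
δS = √(2.09) = 1.45
S = 18.9.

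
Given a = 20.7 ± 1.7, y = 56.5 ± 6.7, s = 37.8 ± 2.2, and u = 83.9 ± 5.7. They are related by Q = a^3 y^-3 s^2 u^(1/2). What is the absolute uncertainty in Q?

289

Relative error in a monomial: (δQ/Q)² = Σ (nᵢ · δxᵢ/xᵢ)².
  (3·δa/a)² = (3×0.0821)² = 0.0607;  (-3·δy/y)² = (-3×0.119)² = 0.127;  (2·δs/s)² = (2×0.0582)² = 0.0135;  (½·δu/u)² = (0.5×0.0679)² = 0.00115
δQ/Q = √(0.202) = 0.449
Q = 644, so δQ = 0.449 × 644 = 289.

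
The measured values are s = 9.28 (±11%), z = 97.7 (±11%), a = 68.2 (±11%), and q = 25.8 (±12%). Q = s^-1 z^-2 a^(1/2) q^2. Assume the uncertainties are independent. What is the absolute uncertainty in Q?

Relative error in a monomial: (δQ/Q)² = Σ (nᵢ · δxᵢ/xᵢ)².
  (-1·δs/s)² = (-1×0.110)² = 0.0121;  (-2·δz/z)² = (-2×0.110)² = 0.0484;  (½·δa/a)² = (0.5×0.110)² = 0.00302;  (2·δq/q)² = (2×0.120)² = 0.0576
δQ/Q = √(0.121) = 0.348
Q = 0.0621, so δQ = 0.348 × 0.0621 = 0.0216.

0.0216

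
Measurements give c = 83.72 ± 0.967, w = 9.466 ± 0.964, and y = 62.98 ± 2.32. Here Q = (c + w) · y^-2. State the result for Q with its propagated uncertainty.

0.02349 ± 0.00176

Let u = c + w = 93.19. δu = √(δc² + δw²) = √(0.935 + 0.929) = 1.37, so δu/u = 0.0147.
Q is then a monomial in u, y:
δQ/Q = √((δu/u)² + (-2·δy/y)²) = √(0.000215 + 0.00543) = 0.0751
Q = 0.02349, so δQ = 0.0751 × 0.02349 = 0.00176.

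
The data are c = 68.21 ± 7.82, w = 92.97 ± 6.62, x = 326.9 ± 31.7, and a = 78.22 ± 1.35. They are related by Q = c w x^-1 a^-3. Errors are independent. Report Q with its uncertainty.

(4.053 ± 0.706) × 10^-5

Q is a product of powers, so relative uncertainties combine in quadrature:
  (1·δc/c)² = (1×0.115)² = 0.0131;  (1·δw/w)² = (1×0.0712)² = 0.00507;  (-1·δx/x)² = (-1×0.0970)² = 0.00940;  (-3·δa/a)² = (-3×0.0173)² = 0.00268
δQ/Q = √(0.0303) = 0.174
Q = 4.053e-05, so δQ = 0.174 × 4.053e-05 = 7.06e-06.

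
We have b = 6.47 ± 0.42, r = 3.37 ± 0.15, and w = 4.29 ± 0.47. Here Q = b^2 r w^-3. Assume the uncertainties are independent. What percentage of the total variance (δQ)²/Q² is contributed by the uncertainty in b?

13.3%

(δQ/Q)² = (2·δb/b)² + (1·δr/r)² + (-3·δw/w)²
  b term: (2×0.0649)² = 0.0169
  r term: (1×0.0445)² = 0.00198
  w term: (-3×0.110)² = 0.108
Total = 0.127. Share from b = 0.0169/0.127 = 0.133.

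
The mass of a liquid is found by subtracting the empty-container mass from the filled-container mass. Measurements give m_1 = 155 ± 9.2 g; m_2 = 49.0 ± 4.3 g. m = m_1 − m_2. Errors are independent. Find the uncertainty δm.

Absolute uncertainties add in quadrature for a linear combination:
  (δm_1)² = 84.6;  (δm_2)² = 18.5
δm = √(103) = 10.2 g

10.2 g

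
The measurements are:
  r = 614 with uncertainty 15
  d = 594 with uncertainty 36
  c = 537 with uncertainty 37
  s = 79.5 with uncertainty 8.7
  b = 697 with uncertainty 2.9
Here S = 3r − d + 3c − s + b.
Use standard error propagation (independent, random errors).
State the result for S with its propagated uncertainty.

3480 ± 125

For a sum/difference, combine absolute errors in quadrature:
  (3·δr)² = 2020;  (δd)² = 1300;  (3·δc)² = 12300;  (δs)² = 75.7;  (δb)² = 8.41
δS = √(15700) = 125
S = 3480.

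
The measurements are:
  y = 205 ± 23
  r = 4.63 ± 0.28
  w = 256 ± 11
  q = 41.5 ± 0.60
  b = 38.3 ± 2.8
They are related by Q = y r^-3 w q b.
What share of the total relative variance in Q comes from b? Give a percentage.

(δQ/Q)² = (1·δy/y)² + (-3·δr/r)² + (1·δw/w)² + (1·δq/q)² + (1·δb/b)²
  y term: (1×0.112)² = 0.0126
  r term: (-3×0.0605)² = 0.0329
  w term: (1×0.0430)² = 0.00185
  q term: (1×0.0145)² = 0.000209
  b term: (1×0.0731)² = 0.00534
Total = 0.0529. Share from b = 0.00534/0.0529 = 0.101.

10.1%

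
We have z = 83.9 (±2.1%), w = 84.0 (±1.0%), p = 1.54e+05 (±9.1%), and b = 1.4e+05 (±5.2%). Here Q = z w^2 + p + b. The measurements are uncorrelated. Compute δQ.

23300

Let h = z·w^2 = 5.92e+05. δh/h = √((1·δz/z)² + (2·δw/w)²) = √(0.000441 + 0.000400) = 0.0290, so δh = 17200.
Q = h + p + b: δQ = √(δh² + δp² + δb²) = √(2.95e+08 + 1.96e+08 + 5.3e+07) = 23300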